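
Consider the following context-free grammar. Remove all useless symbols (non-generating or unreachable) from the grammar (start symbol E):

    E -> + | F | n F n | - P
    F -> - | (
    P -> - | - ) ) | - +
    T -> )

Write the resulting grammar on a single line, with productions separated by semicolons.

Generating nonterminals: {E, F, P, T}.
Reachable from E after that: {E, F, P}.
Removed useless symbols: {T} and every production mentioning them.

E -> + | F | n F n | - P; F -> - | (; P -> - | - ) ) | - +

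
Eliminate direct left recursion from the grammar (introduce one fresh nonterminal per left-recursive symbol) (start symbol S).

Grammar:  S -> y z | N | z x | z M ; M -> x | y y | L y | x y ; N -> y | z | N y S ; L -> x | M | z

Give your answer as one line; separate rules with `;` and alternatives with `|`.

Directly left-recursive nonterminal: N.
For N: α = {y S}, β = {y, z}. Rewrite as N → β N' and N' → α N' | ε.

S -> y z | N | z x | z M; M -> x | y y | L y | x y; N -> y N' | z N'; L -> x | M | z; N' -> y S N' | ε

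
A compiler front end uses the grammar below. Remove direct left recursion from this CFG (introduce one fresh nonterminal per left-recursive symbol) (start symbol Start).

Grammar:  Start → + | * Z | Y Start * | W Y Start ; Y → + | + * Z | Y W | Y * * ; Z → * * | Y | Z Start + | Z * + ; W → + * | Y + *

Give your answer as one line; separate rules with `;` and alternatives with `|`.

Directly left-recursive nonterminals: Y, Z.
For Y: α = {W, * *}, β = {+, + * Z}. Rewrite as Y → β Y1 and Y1 → α Y1 | ε.
For Z: α = {Start +, * +}, β = {* *, Y}. Rewrite as Z → β Z1 and Z1 → α Z1 | ε.

Start → + | * Z | Y Start * | W Y Start; Y → + Y1 | + * Z Y1; Z → * * Z1 | Y Z1; W → + * | Y + *; Y1 → W Y1 | * * Y1 | ε; Z1 → Start + Z1 | * + Z1 | ε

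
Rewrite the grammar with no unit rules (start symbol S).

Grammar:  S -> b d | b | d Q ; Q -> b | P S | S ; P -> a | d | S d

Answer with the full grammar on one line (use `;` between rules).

S -> b d | b | d Q; Q -> b d | b | d Q | P S; P -> a | d | S d

Unit pairs: Q ⇒* {S}.
For each unit pair (A, B), copy every non-unit production of B to A, then drop all unit productions.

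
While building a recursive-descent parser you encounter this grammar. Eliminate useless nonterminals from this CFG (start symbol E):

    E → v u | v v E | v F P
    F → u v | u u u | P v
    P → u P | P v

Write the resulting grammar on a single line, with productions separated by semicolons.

E → v u | v v E

Generating nonterminals: {E, F}.
Reachable from E after that: {E}.
Removed useless symbols: {F, P} and every production mentioning them.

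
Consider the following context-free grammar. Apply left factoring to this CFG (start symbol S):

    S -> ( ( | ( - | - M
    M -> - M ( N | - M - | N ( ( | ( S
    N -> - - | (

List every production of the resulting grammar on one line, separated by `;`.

S -> - M | ( S'; M -> N ( ( | ( S | - M M'; N -> - - | (; S' -> ( | -; M' -> ( N | -

S has alternatives sharing prefix '(': factor to S → ( S' with S' → ( | -.
M has alternatives sharing prefix '- M': factor to M → - M M' with M' → ( N | -.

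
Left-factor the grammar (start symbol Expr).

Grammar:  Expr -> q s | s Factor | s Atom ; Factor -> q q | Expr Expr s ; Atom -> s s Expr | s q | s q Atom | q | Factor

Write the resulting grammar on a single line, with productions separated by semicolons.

Expr -> q s | s Expr1; Factor -> q q | Expr Expr s; Atom -> q | Factor | s Atom1; Expr1 -> Factor | Atom; Atom1 -> s Expr | q Atom11; Atom11 -> ε | Atom

Expr has alternatives sharing prefix 's': factor to Expr → s Expr1 with Expr1 → Factor | Atom.
Atom has alternatives sharing prefix 's': factor to Atom → s Atom1 with Atom1 → s Expr | q | q Atom.
Atom1 has alternatives sharing prefix 'q': factor to Atom1 → q Atom11 with Atom11 → ε | Atom.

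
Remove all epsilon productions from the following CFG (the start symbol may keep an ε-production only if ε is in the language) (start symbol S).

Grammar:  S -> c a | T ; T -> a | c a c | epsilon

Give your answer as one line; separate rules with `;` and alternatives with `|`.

S -> c a | T | epsilon; T -> a | c a c

Nullable set = {S, T}.
ε ∈ L(G) since S is nullable, so keep S → ε.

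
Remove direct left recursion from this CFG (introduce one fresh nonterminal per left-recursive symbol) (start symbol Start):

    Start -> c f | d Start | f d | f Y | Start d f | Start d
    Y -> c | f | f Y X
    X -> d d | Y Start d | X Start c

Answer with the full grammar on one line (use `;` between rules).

Start -> c f Start1 | d Start Start1 | f d Start1 | f Y Start1; Y -> c | f | f Y X; X -> d d X1 | Y Start d X1; Start1 -> d f Start1 | d Start1 | ε; X1 -> Start c X1 | ε

Start, X are directly left-recursive.
For Start: α = {d f, d}, β = {c f, d Start, f d, f Y}. Rewrite as Start → β Start1 and Start1 → α Start1 | ε.
For X: α = {Start c}, β = {d d, Y Start d}. Rewrite as X → β X1 and X1 → α X1 | ε.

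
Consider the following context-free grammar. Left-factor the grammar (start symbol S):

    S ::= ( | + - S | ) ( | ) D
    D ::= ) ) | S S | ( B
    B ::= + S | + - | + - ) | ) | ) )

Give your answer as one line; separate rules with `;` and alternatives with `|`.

S ::= ( | + - S | ) S'; D ::= ) ) | S S | ( B; B ::= + B' | ) B''; S' ::= ( | D; B' ::= S | - B'''; B'' ::= ε | ); B''' ::= ε | )

S has alternatives sharing prefix ')': factor to S → ) S' with S' → ( | D.
B has alternatives sharing prefix '+': factor to B → + B' with B' → S | - | - ).
B has alternatives sharing prefix ')': factor to B → ) B'' with B'' → ε | ).
B' has alternatives sharing prefix '-': factor to B' → - B''' with B''' → ε | ).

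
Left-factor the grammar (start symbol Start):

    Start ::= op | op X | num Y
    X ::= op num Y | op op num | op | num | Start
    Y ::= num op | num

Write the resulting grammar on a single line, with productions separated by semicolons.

Start ::= num Y | op Start1; X ::= num | Start | op X1; Y ::= num Y1; Start1 ::= eps | X; X1 ::= num Y | op num | eps; Y1 ::= op | eps

Start has alternatives sharing prefix 'op': factor to Start → op Start1 with Start1 → ε | X.
X has alternatives sharing prefix 'op': factor to X → op X1 with X1 → num Y | op num | ε.
Y has alternatives sharing prefix 'num': factor to Y → num Y1 with Y1 → op | ε.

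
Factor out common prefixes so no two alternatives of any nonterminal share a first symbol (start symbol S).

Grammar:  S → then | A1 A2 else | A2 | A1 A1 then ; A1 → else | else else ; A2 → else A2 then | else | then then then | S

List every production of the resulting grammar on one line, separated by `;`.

S → then | A2 | A1 S'; A1 → else A1'; A2 → then then then | S | else A2'; S' → A2 else | A1 then; A1' → epsilon | else; A2' → A2 then | epsilon

S has alternatives sharing prefix 'A1': factor to S → A1 S' with S' → A2 else | A1 then.
A1 has alternatives sharing prefix 'else': factor to A1 → else A1' with A1' → ε | else.
A2 has alternatives sharing prefix 'else': factor to A2 → else A2' with A2' → A2 then | ε.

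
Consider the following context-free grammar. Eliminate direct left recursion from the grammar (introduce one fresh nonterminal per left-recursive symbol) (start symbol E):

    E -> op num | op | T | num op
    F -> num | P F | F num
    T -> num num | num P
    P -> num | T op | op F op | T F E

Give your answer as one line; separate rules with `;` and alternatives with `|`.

E -> op num | op | T | num op; F -> num F' | P F F'; T -> num num | num P; P -> num | T op | op F op | T F E; F' -> num F' | ε

Left recursion appears on F.
For F: α = {num}, β = {num, P F}. Rewrite as F → β F' and F' → α F' | ε.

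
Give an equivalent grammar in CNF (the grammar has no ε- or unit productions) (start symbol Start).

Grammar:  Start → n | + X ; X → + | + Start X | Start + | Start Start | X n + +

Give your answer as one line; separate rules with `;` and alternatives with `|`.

Start → n | X1 X; X → + | X1 Y1 | Start X1 | Start Start | X Y2; X1 → +; X2 → n; Y1 → Start X; Y2 → X2 Y3; Y3 → X1 X1

Introduce a nonterminal for each terminal appearing in a rule of length ≥ 2: X1 → +, X2 → n.
Binarize each right-hand side of length ≥ 3 by chaining fresh nonterminals (Y1, Y2, …): affected rules were X → X1 Start X; X → X X2 X1 X1.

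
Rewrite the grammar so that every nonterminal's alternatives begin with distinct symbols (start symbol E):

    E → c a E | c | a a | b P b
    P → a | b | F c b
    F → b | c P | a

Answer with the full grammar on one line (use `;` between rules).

E → a a | b P b | c E'; P → a | b | F c b; F → b | c P | a; E' → a E | ε

E has alternatives sharing prefix 'c': factor to E → c E' with E' → a E | ε.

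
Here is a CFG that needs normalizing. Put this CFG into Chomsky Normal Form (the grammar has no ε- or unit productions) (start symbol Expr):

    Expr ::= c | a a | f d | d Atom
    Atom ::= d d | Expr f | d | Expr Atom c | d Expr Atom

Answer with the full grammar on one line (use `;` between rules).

Expr ::= c | X1 X1 | X2 X3 | X3 Atom; Atom ::= X3 X3 | Expr X2 | d | Expr Y1 | X3 Y2; X1 ::= a; X2 ::= f; X3 ::= d; X4 ::= c; Y1 ::= Atom X4; Y2 ::= Expr Atom

Introduce a nonterminal for each terminal appearing in a rule of length ≥ 2: X1 → a, X2 → f, X3 → d, X4 → c.
Binarize each right-hand side of length ≥ 3 by chaining fresh nonterminals (Y1, Y2, …): affected rules were Atom → Expr Atom X4; Atom → X3 Expr Atom.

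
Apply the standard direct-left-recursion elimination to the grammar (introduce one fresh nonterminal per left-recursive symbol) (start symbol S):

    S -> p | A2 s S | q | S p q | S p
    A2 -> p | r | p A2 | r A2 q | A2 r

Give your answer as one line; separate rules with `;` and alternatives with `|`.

S -> p S' | A2 s S S' | q S'; A2 -> p A2' | r A2' | p A2 A2' | r A2 q A2'; S' -> p q S' | p S' | ε; A2' -> r A2' | ε

Left recursion appears on S, A2.
For S: α = {p q, p}, β = {p, A2 s S, q}. Rewrite as S → β S' and S' → α S' | ε.
For A2: α = {r}, β = {p, r, p A2, r A2 q}. Rewrite as A2 → β A2' and A2' → α A2' | ε.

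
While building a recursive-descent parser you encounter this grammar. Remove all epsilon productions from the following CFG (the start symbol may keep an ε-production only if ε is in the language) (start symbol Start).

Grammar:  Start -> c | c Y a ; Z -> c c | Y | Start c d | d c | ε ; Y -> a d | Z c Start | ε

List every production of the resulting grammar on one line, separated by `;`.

Start -> c | c Y a | c a; Z -> c c | Y | Start c d | d c; Y -> a d | Z c Start | c Start

The nullable symbols are {Y, Z}.
ε ∉ L(G), so no ε-production is kept.
Expand every rule over subsets of its nullable positions: Start → c Y a gives c Y a | c a. Y → Z c Start gives Z c Start | c Start.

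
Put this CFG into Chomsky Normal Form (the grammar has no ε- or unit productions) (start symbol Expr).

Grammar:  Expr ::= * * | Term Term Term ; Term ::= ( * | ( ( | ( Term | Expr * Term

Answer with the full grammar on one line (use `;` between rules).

Expr ::= X1 X1 | Term Y1; Term ::= X2 X1 | X2 X2 | X2 Term | Expr Y2; X1 ::= *; X2 ::= (; Y1 ::= Term Term; Y2 ::= X1 Term

Introduce a nonterminal for each terminal appearing in a rule of length ≥ 2: X1 → *, X2 → (.
Binarize each right-hand side of length ≥ 3 by chaining fresh nonterminals (Y1, Y2, …): affected rules were Expr → Term Term Term; Term → Expr X1 Term.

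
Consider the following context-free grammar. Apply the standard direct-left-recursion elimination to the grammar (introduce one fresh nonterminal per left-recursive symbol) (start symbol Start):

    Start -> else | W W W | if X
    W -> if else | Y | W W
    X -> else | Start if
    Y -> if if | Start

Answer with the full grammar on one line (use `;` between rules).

Left recursion appears on W.
For W: α = {W}, β = {if else, Y}. Rewrite as W → β W1 and W1 → α W1 | ε.

Start -> else | W W W | if X; W -> if else W1 | Y W1; X -> else | Start if; Y -> if if | Start; W1 -> W W1 | ε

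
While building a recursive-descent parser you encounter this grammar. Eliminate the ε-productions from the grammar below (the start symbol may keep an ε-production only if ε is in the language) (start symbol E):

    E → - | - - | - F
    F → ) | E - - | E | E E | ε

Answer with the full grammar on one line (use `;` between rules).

The nullable symbols are {F}.
ε ∉ L(G), so no ε-production is kept.

E → - | - - | - F; F → ) | E - - | E | E E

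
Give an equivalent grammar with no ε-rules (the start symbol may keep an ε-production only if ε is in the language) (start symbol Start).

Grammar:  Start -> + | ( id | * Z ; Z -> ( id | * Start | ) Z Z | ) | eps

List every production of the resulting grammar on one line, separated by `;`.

Start -> + | ( id | * Z | *; Z -> ( id | * Start | ) Z Z | ) Z | )

The nullable symbols are {Z}.
ε ∉ L(G), so no ε-production is kept.
Add the nullable-subset variants: Start → * Z gives * Z | *. Z → ) Z Z gives ) Z Z | ) Z | ).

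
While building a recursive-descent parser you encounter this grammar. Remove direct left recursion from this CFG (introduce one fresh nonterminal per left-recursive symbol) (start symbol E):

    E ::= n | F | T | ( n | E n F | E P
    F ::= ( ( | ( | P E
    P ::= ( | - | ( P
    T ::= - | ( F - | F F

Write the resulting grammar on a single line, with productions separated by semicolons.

E ::= n E' | F E' | T E' | ( n E'; F ::= ( ( | ( | P E; P ::= ( | - | ( P; T ::= - | ( F - | F F; E' ::= n F E' | P E' | eps

Left recursion appears on E.
For E: α = {n F, P}, β = {n, F, T, ( n}. Rewrite as E → β E' and E' → α E' | ε.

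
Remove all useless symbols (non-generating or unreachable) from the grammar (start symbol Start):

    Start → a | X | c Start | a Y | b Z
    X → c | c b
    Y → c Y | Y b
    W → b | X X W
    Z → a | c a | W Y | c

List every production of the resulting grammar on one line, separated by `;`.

Start → a | X | c Start | b Z; X → c | c b; Z → a | c a | c

Generating nonterminals: {Start, W, X, Z}.
Reachable from Start after that: {Start, X, Z}.
Removed useless symbols: {W, Y} and every production mentioning them.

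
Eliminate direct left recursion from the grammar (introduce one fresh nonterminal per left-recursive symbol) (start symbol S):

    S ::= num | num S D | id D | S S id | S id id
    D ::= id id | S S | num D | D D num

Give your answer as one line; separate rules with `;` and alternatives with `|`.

S, D are directly left-recursive.
For S: α = {S id, id id}, β = {num, num S D, id D}. Rewrite as S → β S' and S' → α S' | ε.
For D: α = {D num}, β = {id id, S S, num D}. Rewrite as D → β D' and D' → α D' | ε.

S ::= num S' | num S D S' | id D S'; D ::= id id D' | S S D' | num D D'; S' ::= S id S' | id id S' | ε; D' ::= D num D' | ε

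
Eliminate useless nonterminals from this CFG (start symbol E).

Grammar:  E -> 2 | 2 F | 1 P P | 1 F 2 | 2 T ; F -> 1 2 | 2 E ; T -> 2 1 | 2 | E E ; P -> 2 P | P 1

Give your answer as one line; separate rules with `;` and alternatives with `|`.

E -> 2 | 2 F | 1 F 2 | 2 T; F -> 1 2 | 2 E; T -> 2 1 | 2 | E E

Generating nonterminals: {E, F, T}.
Reachable from E after that: {E, F, T}.
Removed useless symbols: {P} and every production mentioning them.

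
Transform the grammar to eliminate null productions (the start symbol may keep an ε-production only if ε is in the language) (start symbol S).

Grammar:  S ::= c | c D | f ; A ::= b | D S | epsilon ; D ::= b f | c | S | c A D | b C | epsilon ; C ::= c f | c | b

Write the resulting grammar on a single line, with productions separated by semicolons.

S ::= c | c D | f; A ::= b | D S | S; D ::= b f | c | S | c A D | c A | c D | b C; C ::= c f | c | b

The nullable symbols are {A, D}.
ε ∉ L(G), so no ε-production is kept.
Expand every rule over subsets of its nullable positions: A → D S gives D S | S. D → c A D gives c A D | c A | c D.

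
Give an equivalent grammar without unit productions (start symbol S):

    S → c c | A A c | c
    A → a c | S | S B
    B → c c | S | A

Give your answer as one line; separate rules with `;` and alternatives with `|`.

S → c c | A A c | c; A → c c | A A c | c | a c | S B; B → c c | A A c | c | a c | S B

Unit pairs: A ⇒* {S}; B ⇒* {A, S}.
Replace each nonterminal's rules with the union of the non-unit rules of every nonterminal it unit-derives.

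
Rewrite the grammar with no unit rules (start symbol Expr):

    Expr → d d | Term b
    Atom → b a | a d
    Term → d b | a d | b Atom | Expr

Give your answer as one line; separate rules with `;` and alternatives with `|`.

Expr → d d | Term b; Atom → b a | a d; Term → d b | a d | b Atom | d d | Term b

Unit pairs: Term ⇒* {Expr}.
For every A with A ⇒* B via unit rules, add B's non-unit alternatives to A; then delete every rule of the form X → Y.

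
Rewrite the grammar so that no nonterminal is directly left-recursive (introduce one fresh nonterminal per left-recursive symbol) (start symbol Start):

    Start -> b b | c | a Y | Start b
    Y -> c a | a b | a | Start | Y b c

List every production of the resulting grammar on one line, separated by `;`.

Start -> b b Start1 | c Start1 | a Y Start1; Y -> c a Y1 | a b Y1 | a Y1 | Start Y1; Start1 -> b Start1 | ε; Y1 -> b c Y1 | ε

Directly left-recursive nonterminals: Start, Y.
For Start: α = {b}, β = {b b, c, a Y}. Rewrite as Start → β Start1 and Start1 → α Start1 | ε.
For Y: α = {b c}, β = {c a, a b, a, Start}. Rewrite as Y → β Y1 and Y1 → α Y1 | ε.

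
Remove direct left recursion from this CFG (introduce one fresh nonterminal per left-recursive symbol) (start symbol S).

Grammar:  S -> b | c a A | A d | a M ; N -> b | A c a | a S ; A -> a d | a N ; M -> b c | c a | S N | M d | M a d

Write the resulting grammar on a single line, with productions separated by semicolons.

Left recursion appears on M.
For M: α = {d, a d}, β = {b c, c a, S N}. Rewrite as M → β M' and M' → α M' | ε.

S -> b | c a A | A d | a M; N -> b | A c a | a S; A -> a d | a N; M -> b c M' | c a M' | S N M'; M' -> d M' | a d M' | ε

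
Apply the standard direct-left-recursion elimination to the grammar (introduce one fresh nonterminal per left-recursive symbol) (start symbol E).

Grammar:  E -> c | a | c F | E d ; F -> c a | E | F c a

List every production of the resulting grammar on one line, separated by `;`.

Left recursion appears on E, F.
For E: α = {d}, β = {c, a, c F}. Rewrite as E → β E' and E' → α E' | ε.
For F: α = {c a}, β = {c a, E}. Rewrite as F → β F' and F' → α F' | ε.

E -> c E' | a E' | c F E'; F -> c a F' | E F'; E' -> d E' | ε; F' -> c a F' | ε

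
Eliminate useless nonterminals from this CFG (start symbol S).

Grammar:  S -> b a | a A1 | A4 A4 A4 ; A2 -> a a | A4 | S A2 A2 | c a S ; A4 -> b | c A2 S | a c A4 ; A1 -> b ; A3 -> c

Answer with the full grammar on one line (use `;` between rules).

S -> b a | a A1 | A4 A4 A4; A2 -> a a | A4 | S A2 A2 | c a S; A4 -> b | c A2 S | a c A4; A1 -> b

Generating nonterminals: {A1, A2, A3, A4, S}.
Reachable from S after that: {A1, A2, A4, S}.
Removed useless symbols: {A3} and every production mentioning them.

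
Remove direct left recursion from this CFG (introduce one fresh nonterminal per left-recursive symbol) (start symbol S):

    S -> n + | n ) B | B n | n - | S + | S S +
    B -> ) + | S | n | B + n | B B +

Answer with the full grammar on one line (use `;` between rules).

Directly left-recursive nonterminals: S, B.
For S: α = {+, S +}, β = {n +, n ) B, B n, n -}. Rewrite as S → β S' and S' → α S' | ε.
For B: α = {+ n, B +}, β = {) +, S, n}. Rewrite as B → β B' and B' → α B' | ε.

S -> n + S' | n ) B S' | B n S' | n - S'; B -> ) + B' | S B' | n B'; S' -> + S' | S + S' | epsilon; B' -> + n B' | B + B' | epsilon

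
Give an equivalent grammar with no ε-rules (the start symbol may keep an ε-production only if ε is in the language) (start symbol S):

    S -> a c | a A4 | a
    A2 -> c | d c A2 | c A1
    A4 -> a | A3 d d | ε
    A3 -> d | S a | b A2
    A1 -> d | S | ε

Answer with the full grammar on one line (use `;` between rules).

Nullable set = {A1, A4}.
ε ∉ L(G), so no ε-production is kept.
Expand every rule over subsets of its nullable positions: S → a A4 gives a A4 | a.

S -> a c | a A4 | a; A2 -> c | d c A2 | c A1; A4 -> a | A3 d d; A3 -> d | S a | b A2; A1 -> d | S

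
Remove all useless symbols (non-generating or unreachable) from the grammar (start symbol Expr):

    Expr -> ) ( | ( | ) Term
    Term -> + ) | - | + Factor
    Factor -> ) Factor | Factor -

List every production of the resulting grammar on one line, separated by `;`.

Generating nonterminals: {Expr, Term}.
Reachable from Expr after that: {Expr, Term}.
Removed useless symbols: {Factor} and every production mentioning them.

Expr -> ) ( | ( | ) Term; Term -> + ) | -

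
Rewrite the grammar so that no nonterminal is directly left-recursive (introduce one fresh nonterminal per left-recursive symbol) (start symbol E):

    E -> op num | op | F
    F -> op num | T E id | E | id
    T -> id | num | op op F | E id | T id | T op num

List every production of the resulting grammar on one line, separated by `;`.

E -> op num | op | F; F -> op num | T E id | E | id; T -> id T' | num T' | op op F T' | E id T'; T' -> id T' | op num T' | eps

T is directly left-recursive.
For T: α = {id, op num}, β = {id, num, op op F, E id}. Rewrite as T → β T' and T' → α T' | ε.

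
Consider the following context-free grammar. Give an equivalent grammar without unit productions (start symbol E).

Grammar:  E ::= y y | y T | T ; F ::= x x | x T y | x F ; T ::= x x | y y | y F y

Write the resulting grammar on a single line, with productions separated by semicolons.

Unit pairs: E ⇒* {T}.
For every A with A ⇒* B via unit rules, add B's non-unit alternatives to A; then delete every rule of the form X → Y.

E ::= y y | y T | x x | y F y; F ::= x x | x T y | x F; T ::= x x | y y | y F y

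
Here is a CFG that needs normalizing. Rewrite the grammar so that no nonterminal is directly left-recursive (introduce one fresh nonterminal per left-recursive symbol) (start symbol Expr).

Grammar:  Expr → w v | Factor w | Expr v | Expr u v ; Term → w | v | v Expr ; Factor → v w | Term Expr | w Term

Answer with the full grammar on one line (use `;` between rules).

Expr is directly left-recursive.
For Expr: α = {v, u v}, β = {w v, Factor w}. Rewrite as Expr → β Expr1 and Expr1 → α Expr1 | ε.

Expr → w v Expr1 | Factor w Expr1; Term → w | v | v Expr; Factor → v w | Term Expr | w Term; Expr1 → v Expr1 | u v Expr1 | ε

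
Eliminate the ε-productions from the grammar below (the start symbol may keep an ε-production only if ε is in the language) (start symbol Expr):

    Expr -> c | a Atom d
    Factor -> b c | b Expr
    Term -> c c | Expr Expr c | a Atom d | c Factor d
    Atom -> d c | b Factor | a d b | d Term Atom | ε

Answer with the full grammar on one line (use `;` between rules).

Expr -> c | a Atom d | a d; Factor -> b c | b Expr; Term -> c c | Expr Expr c | a Atom d | a d | c Factor d; Atom -> d c | b Factor | a d b | d Term Atom | d Term

Nullable set = {Atom}.
ε ∉ L(G), so no ε-production is kept.
For each production, add variants omitting each subset of nullable occurrences: Expr → a Atom d gives a Atom d | a d. Term → a Atom d gives a Atom d | a d. Atom → d Term Atom gives d Term Atom | d Term.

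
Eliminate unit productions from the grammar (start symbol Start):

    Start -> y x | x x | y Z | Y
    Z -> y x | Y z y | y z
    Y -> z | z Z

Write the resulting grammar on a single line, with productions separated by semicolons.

Unit pairs: Start ⇒* {Y}.
Replace each nonterminal's rules with the union of the non-unit rules of every nonterminal it unit-derives.

Start -> y x | x x | y Z | z | z Z; Z -> y x | Y z y | y z; Y -> z | z Z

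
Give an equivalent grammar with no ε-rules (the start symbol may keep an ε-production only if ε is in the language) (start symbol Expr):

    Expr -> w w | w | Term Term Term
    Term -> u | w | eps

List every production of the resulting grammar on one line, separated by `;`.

Nullable set = {Expr, Term}.
ε ∈ L(G) since Expr is nullable, so keep Expr → ε.
Add the nullable-subset variants: Expr → Term Term Term gives Term Term Term | Term Term | Term.

Expr -> w w | w | Term Term Term | Term Term | Term | eps; Term -> u | w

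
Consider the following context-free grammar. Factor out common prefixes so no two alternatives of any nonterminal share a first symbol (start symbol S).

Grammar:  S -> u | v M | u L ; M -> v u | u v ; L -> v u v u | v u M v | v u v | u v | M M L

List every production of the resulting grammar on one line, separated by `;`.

S has alternatives sharing prefix 'u': factor to S → u S' with S' → ε | L.
L has alternatives sharing prefix 'v u': factor to L → v u L' with L' → v u | M v | v.
L' has alternatives sharing prefix 'v': factor to L' → v L'' with L'' → u | ε.

S -> v M | u S'; M -> v u | u v; L -> u v | M M L | v u L'; S' -> ε | L; L' -> M v | v L''; L'' -> u | ε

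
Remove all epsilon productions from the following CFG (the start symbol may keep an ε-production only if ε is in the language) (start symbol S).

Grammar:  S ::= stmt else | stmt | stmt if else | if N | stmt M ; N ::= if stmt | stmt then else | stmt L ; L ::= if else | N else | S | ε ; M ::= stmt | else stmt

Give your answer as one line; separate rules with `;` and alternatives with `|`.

S ::= stmt else | stmt | stmt if else | if N | stmt M; N ::= if stmt | stmt then else | stmt L | stmt; L ::= if else | N else | S; M ::= stmt | else stmt

The nullable symbols are {L}.
ε ∉ L(G), so no ε-production is kept.
Add the nullable-subset variants: N → stmt L gives stmt L | stmt.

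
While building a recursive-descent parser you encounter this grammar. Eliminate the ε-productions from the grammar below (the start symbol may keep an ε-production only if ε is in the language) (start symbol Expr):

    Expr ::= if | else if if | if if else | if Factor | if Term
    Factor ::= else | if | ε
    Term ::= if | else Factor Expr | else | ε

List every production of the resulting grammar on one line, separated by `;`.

Nullable nonterminals: {Factor, Term}.
ε ∉ L(G), so no ε-production is kept.
Expand every rule over subsets of its nullable positions: Term → else Factor Expr gives else Factor Expr | else Expr.

Expr ::= if | else if if | if if else | if Factor | if Term; Factor ::= else | if; Term ::= if | else Factor Expr | else Expr | else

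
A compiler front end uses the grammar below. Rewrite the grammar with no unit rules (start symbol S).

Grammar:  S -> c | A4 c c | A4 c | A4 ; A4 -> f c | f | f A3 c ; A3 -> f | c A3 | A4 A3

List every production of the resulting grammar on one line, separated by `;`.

Unit pairs: S ⇒* {A4}.
For each unit pair (A, B), copy every non-unit production of B to A, then drop all unit productions.

S -> f c | f | f A3 c | c | A4 c c | A4 c; A4 -> f c | f | f A3 c; A3 -> f | c A3 | A4 A3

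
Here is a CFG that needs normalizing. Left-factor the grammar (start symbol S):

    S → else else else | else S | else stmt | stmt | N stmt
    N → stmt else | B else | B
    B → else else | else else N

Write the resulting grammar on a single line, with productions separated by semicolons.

S → stmt | N stmt | else S'; N → stmt else | B N'; B → else else B'; S' → else else | S | stmt; N' → else | ε; B' → ε | N

S has alternatives sharing prefix 'else': factor to S → else S' with S' → else else | S | stmt.
N has alternatives sharing prefix 'B': factor to N → B N' with N' → else | ε.
B has alternatives sharing prefix 'else else': factor to B → else else B' with B' → ε | N.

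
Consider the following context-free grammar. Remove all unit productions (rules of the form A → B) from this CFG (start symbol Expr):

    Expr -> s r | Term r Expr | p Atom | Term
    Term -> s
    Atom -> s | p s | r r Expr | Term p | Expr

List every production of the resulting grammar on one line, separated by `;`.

Unit pairs: Atom ⇒* {Expr, Term}; Expr ⇒* {Term}.
Replace each nonterminal's rules with the union of the non-unit rules of every nonterminal it unit-derives.

Expr -> s | s r | Term r Expr | p Atom; Term -> s; Atom -> s | p s | r r Expr | Term p | s r | Term r Expr | p Atom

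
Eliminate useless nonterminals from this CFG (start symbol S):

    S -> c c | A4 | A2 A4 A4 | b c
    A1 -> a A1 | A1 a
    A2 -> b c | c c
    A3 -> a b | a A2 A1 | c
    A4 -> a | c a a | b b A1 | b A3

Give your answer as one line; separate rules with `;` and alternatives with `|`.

Generating nonterminals: {A2, A3, A4, S}.
Reachable from S after that: {A2, A3, A4, S}.
Removed useless symbols: {A1} and every production mentioning them.

S -> c c | A4 | A2 A4 A4 | b c; A2 -> b c | c c; A3 -> a b | c; A4 -> a | c a a | b A3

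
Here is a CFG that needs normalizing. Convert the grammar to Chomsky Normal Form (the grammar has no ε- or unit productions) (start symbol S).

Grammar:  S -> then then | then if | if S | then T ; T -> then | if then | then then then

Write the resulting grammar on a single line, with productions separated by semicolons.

Introduce a nonterminal for each terminal appearing in a rule of length ≥ 2: X1 → then, X2 → if.
Binarize each right-hand side of length ≥ 3 by chaining fresh nonterminals (Y1, Y2, …): affected rules were T → X1 X1 X1.

S -> X1 X1 | X1 X2 | X2 S | X1 T; T -> then | X2 X1 | X1 Y1; X1 -> then; X2 -> if; Y1 -> X1 X1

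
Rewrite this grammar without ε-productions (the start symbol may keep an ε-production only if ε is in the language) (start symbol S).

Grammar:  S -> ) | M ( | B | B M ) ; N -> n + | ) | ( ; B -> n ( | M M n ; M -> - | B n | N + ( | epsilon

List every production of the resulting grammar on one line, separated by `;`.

Nullable nonterminals: {M}.
ε ∉ L(G), so no ε-production is kept.
Add the nullable-subset variants: S → M ( gives M ( | (. S → B M ) gives B M ) | B ). B → M M n gives M M n | M n | n.

S -> ) | M ( | ( | B | B M ) | B ); N -> n + | ) | (; B -> n ( | M M n | M n | n; M -> - | B n | N + (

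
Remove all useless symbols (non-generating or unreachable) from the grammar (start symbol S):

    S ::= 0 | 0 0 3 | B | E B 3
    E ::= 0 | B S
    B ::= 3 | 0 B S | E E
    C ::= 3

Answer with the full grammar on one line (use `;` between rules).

Generating nonterminals: {B, C, E, S}.
Reachable from S after that: {B, E, S}.
Removed useless symbols: {C} and every production mentioning them.

S ::= 0 | 0 0 3 | B | E B 3; E ::= 0 | B S; B ::= 3 | 0 B S | E E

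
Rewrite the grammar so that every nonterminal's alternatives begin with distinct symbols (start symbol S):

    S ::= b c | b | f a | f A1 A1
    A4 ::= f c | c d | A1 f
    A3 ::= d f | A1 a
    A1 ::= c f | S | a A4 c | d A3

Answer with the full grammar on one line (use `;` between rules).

S ::= b S' | f S''; A4 ::= f c | c d | A1 f; A3 ::= d f | A1 a; A1 ::= c f | S | a A4 c | d A3; S' ::= c | ε; S'' ::= a | A1 A1

S has alternatives sharing prefix 'b': factor to S → b S' with S' → c | ε.
S has alternatives sharing prefix 'f': factor to S → f S'' with S'' → a | A1 A1.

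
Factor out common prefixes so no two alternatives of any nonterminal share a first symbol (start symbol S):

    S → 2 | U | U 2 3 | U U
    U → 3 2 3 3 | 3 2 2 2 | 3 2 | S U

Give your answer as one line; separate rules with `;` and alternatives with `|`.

S → 2 | U S'; U → S U | 3 2 U'; S' → eps | 2 3 | U; U' → 3 3 | 2 2 | eps

S has alternatives sharing prefix 'U': factor to S → U S' with S' → ε | 2 3 | U.
U has alternatives sharing prefix '3 2': factor to U → 3 2 U' with U' → 3 3 | 2 2 | ε.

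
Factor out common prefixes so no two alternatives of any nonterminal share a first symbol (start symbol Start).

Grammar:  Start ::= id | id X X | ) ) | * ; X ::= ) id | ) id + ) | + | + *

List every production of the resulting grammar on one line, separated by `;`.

Start ::= ) ) | * | id Start1; X ::= ) id X1 | + X2; Start1 ::= ε | X X; X1 ::= ε | + ); X2 ::= ε | *

Start has alternatives sharing prefix 'id': factor to Start → id Start1 with Start1 → ε | X X.
X has alternatives sharing prefix ') id': factor to X → ) id X1 with X1 → ε | + ).
X has alternatives sharing prefix '+': factor to X → + X2 with X2 → ε | *.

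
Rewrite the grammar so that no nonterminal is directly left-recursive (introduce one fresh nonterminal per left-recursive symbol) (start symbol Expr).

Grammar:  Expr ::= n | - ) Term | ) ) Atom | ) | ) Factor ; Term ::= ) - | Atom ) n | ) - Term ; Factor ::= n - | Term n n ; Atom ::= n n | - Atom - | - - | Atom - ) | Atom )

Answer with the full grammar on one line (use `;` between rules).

Atom is directly left-recursive.
For Atom: α = {- ), )}, β = {n n, - Atom -, - -}. Rewrite as Atom → β Atom1 and Atom1 → α Atom1 | ε.

Expr ::= n | - ) Term | ) ) Atom | ) | ) Factor; Term ::= ) - | Atom ) n | ) - Term; Factor ::= n - | Term n n; Atom ::= n n Atom1 | - Atom - Atom1 | - - Atom1; Atom1 ::= - ) Atom1 | ) Atom1 | ε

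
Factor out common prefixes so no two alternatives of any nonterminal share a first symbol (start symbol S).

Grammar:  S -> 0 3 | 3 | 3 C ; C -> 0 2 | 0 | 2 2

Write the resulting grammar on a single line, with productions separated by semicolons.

S -> 0 3 | 3 S'; C -> 2 2 | 0 C'; S' -> ε | C; C' -> 2 | ε

S has alternatives sharing prefix '3': factor to S → 3 S' with S' → ε | C.
C has alternatives sharing prefix '0': factor to C → 0 C' with C' → 2 | ε.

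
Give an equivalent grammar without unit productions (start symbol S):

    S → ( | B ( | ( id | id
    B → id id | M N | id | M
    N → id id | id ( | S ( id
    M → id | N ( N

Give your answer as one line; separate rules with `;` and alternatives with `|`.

Unit pairs: B ⇒* {M}.
For every A with A ⇒* B via unit rules, add B's non-unit alternatives to A; then delete every rule of the form X → Y.

S → ( | B ( | ( id | id; B → id id | M N | id | N ( N; N → id id | id ( | S ( id; M → id | N ( N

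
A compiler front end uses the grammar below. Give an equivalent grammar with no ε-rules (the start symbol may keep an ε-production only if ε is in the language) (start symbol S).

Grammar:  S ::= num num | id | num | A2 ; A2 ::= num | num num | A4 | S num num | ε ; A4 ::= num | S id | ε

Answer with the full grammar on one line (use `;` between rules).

S ::= num num | id | num | A2 | ε; A2 ::= num | num num | A4 | S num num; A4 ::= num | S id | id

Nullable nonterminals: {A2, A4, S}.
ε ∈ L(G) since S is nullable, so keep S → ε.
Add the nullable-subset variants: A4 → S id gives S id | id.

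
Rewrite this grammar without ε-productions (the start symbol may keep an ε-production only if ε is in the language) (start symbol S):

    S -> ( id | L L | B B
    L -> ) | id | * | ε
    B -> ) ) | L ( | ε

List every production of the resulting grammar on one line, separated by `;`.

Nullable set = {B, L, S}.
ε ∈ L(G) since S is nullable, so keep S → ε.
Expand every rule over subsets of its nullable positions: S → L L gives L L | L. S → B B gives B B | B. B → L ( gives L ( | (.

S -> ( id | L L | L | B B | B | ε; L -> ) | id | *; B -> ) ) | L ( | (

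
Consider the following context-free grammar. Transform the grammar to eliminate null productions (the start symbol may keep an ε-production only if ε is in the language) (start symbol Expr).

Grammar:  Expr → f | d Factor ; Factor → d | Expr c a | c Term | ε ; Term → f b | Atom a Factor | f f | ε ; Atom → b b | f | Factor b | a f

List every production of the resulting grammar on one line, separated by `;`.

The nullable symbols are {Factor, Term}.
ε ∉ L(G), so no ε-production is kept.
For each production, add variants omitting each subset of nullable occurrences: Expr → d Factor gives d Factor | d. Factor → c Term gives c Term | c. Term → Atom a Factor gives Atom a Factor | Atom a. Atom → Factor b gives Factor b | b.

Expr → f | d Factor | d; Factor → d | Expr c a | c Term | c; Term → f b | Atom a Factor | Atom a | f f; Atom → b b | f | Factor b | b | a f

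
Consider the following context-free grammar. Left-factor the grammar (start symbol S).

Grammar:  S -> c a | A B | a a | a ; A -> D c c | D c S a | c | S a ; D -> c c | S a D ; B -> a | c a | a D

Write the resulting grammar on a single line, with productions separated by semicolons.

S -> c a | A B | a S'; A -> c | S a | D c A'; D -> c c | S a D; B -> c a | a B'; S' -> a | ε; A' -> c | S a; B' -> ε | D

S has alternatives sharing prefix 'a': factor to S → a S' with S' → a | ε.
A has alternatives sharing prefix 'D c': factor to A → D c A' with A' → c | S a.
B has alternatives sharing prefix 'a': factor to B → a B' with B' → ε | D.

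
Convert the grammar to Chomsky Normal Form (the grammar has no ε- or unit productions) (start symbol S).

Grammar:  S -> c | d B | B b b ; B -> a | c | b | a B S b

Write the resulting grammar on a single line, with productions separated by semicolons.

S -> c | X1 B | B Y1; B -> a | c | b | X3 Y2; X1 -> d; X2 -> b; X3 -> a; Y1 -> X2 X2; Y2 -> B Y3; Y3 -> S X2

Introduce a nonterminal for each terminal appearing in a rule of length ≥ 2: X1 → d, X2 → b, X3 → a.
Binarize each right-hand side of length ≥ 3 by chaining fresh nonterminals (Y1, Y2, …): affected rules were S → B X2 X2; B → X3 B S X2.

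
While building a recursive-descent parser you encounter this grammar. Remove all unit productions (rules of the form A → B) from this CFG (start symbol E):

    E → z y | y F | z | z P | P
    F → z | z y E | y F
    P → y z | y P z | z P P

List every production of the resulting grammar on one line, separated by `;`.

E → z y | y F | z | z P | y z | y P z | z P P; F → z | z y E | y F; P → y z | y P z | z P P

Unit pairs: E ⇒* {P}.
For each unit pair (A, B), copy every non-unit production of B to A, then drop all unit productions.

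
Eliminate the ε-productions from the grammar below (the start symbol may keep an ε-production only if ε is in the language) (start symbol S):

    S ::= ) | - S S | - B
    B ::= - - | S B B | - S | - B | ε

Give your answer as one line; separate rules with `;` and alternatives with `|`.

Nullable nonterminals: {B}.
ε ∉ L(G), so no ε-production is kept.
Add the nullable-subset variants: S → - B gives - B | -. B → S B B gives S B B | S B | S. B → - B gives - B | -.

S ::= ) | - S S | - B | -; B ::= - - | S B B | S B | S | - S | - B | -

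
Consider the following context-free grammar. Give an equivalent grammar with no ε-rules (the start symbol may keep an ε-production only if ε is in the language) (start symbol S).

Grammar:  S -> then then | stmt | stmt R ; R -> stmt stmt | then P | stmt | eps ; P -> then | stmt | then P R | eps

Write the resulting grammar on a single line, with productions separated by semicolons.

S -> then then | stmt | stmt R; R -> stmt stmt | then P | then | stmt; P -> then | stmt | then P R | then P | then R

Nullable set = {P, R}.
ε ∉ L(G), so no ε-production is kept.
Add the nullable-subset variants: R → then P gives then P | then. P → then P R gives then P R | then P | then R.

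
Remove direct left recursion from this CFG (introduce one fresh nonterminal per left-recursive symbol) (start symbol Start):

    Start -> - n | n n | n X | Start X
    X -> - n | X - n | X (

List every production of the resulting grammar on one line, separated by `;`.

Start -> - n Start1 | n n Start1 | n X Start1; X -> - n X1; Start1 -> X Start1 | ε; X1 -> - n X1 | ( X1 | ε

Left recursion appears on Start, X.
For Start: α = {X}, β = {- n, n n, n X}. Rewrite as Start → β Start1 and Start1 → α Start1 | ε.
For X: α = {- n, (}, β = {- n}. Rewrite as X → β X1 and X1 → α X1 | ε.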